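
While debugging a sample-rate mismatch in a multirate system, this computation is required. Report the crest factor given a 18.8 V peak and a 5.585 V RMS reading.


Crest factor is the ratio of peak to RMS:
CF = V_peak / V_rms
   = 18.8 / 5.585
   = 3.3662

3.3662


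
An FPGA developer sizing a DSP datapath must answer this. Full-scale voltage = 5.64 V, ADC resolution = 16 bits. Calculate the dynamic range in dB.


Dynamic range from full-scale to LSB:
V_min = V_max / 2^bits = 5.64 / 2^16
DR = 20 * log10(V_max / V_min)
   = 20 * log10(2^16)
   = 20 * 16 * log10(2)
   = 96.33 dB

96.33 dB


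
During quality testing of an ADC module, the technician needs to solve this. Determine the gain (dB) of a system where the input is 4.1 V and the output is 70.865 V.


Voltage gain in dB:
G = 20 * log10(Vout / Vin)
  = 20 * log10(70.865 / 4.1)
  = 20 * log10(17.284146)
  = 20 * 1.237648
  = 24.75 dB

24.75 dB


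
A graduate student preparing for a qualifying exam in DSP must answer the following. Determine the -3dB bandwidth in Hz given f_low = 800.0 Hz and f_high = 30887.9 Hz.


Bandwidth is the difference of -3dB frequencies:
BW = f_high - f_low
   = 30887.9 - 800.0
   = 30087.9 Hz

30087.9 Hz


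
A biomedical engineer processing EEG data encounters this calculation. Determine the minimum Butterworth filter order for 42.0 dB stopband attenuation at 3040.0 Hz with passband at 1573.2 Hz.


Butterworth filter order formula:
n = log10(10^(A/10) - 1) / (2 * log10(f_stop/f_pass))
10^(42.0/10) - 1 = 15847.9319
f_stop/f_pass = 3040.0 / 1573.2 = 1.9324
n = 7.3403 -> ceil = 8

8


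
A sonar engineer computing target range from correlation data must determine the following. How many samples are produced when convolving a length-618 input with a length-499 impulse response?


Linear convolution output length:
L = N + M - 1
  = 618 + 499 - 1
  = 1116 samples

1116


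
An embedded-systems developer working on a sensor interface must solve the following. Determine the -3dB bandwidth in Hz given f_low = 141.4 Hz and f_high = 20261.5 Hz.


Bandwidth is the difference of -3dB frequencies:
BW = f_high - f_low
   = 20261.5 - 141.4
   = 20120.1 Hz

20120.1 Hz


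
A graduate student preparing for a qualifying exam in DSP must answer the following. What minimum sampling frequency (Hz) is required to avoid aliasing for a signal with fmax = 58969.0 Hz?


The Nyquist rate is twice the maximum frequency component.
fs_min = 2 * fmax
      = 2 * 58969.0
      = 117938.0 Hz

117938.0


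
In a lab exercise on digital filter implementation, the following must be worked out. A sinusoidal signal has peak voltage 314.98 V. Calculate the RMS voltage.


RMS voltage for a sinusoidal waveform:
V_rms = V_peak / sqrt(2)
      = 314.98 / 1.414214
      = 222.724 V

222.724 V


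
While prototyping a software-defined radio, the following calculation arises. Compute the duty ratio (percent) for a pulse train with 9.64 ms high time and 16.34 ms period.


Duty cycle as a percentage:
DC = (t_on / T) * 100
   = (9.64 / 16.34) * 100
   = 0.589963 * 100
   = 59.0 %

59.0 %


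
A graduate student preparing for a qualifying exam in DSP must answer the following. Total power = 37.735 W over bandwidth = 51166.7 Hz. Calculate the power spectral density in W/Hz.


Power spectral density:
PSD = P / BW
    = 37.735 / 51166.7
    = 0.00073749 W/Hz

0.00073749 W/Hz


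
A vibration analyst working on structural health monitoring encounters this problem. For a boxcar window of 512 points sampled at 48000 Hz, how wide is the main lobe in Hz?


Main lobe width for a rectangular window:
Width = 2 * fs / N
      = 2 * 48000 / 512
      = 96000 / 512
      = 187.5 Hz

187.5 Hz


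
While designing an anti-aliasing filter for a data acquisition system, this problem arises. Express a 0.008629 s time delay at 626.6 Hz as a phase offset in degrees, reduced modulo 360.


Phase shift from frequency and time delay:
phi = 360 * f * t_delay
    = 360 * 626.6 * 0.008629
    = 1946.5 degrees
    mod 360 = 146.5 degrees

146.5 degrees


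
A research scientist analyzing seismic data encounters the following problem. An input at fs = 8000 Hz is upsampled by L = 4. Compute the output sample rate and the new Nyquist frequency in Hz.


Step 1 — output sample rate after interpolation by L:
fs_out = L * fs_in = 4 * 8000 = 32000 Hz

Step 2 — Nyquist frequency of the output stream:
f_Nyq = fs_out / 2 = 32000 / 2 = 16000.0 Hz

fs_out = 32000 Hz; f_Nyquist = 16000.0 Hz


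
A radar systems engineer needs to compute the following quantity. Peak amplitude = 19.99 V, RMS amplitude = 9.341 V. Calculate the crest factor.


Crest factor is the ratio of peak to RMS:
CF = V_peak / V_rms
   = 19.99 / 9.341
   = 2.14

2.14


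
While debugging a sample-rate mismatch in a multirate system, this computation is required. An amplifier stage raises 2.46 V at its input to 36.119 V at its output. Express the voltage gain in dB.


Voltage gain in dB:
G = 20 * log10(Vout / Vin)
  = 20 * log10(36.119 / 2.46)
  = 20 * log10(14.68252)
  = 20 * 1.166801
  = 23.34 dB

23.34 dB


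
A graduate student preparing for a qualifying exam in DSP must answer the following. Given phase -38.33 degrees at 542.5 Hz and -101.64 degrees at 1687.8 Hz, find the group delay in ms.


Group delay from phase difference:
tau = -d(phi)/d(omega)
d(phi) = -63.31 deg = -1.104968 rad
d(omega) = 2*pi*(1687.8 - 542.5) = 7196.1321 rad/s
tau = -(-1.104968) / 7196.1321
    = 0.1536 ms

0.1536 ms


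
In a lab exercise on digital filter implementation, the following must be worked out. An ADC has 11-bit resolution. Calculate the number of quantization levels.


Number of quantization levels = 2^N
= 2^11
= 2048

2048


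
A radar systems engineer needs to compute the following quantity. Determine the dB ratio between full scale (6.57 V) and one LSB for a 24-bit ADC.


Dynamic range from full-scale to LSB:
V_min = V_max / 2^bits = 6.57 / 2^24
DR = 20 * log10(V_max / V_min)
   = 20 * log10(2^24)
   = 20 * 24 * log10(2)
   = 144.49 dB

144.49 dB


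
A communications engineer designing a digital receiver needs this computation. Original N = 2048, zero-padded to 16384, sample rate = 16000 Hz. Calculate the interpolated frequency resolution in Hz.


Frequency resolution after zero-padding:
N_padded = 2048 * 8 = 16384
df = fs / N_padded
   = 16000 / 16384
   = 0.9766 Hz

0.9766 Hz


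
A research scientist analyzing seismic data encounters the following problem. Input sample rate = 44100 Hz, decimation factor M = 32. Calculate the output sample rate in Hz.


Decimation reduces the sample rate:
fs_out = fs_in / M
       = 44100 / 32
       = 1378.125 Hz

1378.125 Hz


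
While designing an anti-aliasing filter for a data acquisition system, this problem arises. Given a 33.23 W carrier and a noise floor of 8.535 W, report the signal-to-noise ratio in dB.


SNR in decibels:
SNR = 10 * log10(Ps / Pn)
    = 10 * log10(33.23 / 8.535)
    = 10 * log10(3.8934)
    = 10 * 0.5903
    = 5.9 dB

5.9 dB


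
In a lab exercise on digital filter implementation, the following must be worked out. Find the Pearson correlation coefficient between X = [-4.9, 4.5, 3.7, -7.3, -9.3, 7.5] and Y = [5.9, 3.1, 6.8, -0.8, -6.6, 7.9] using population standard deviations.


Pearson correlation coefficient (population):
r = cov(X,Y) / (std(X) * std(Y))
Mean X = -0.9667, Mean Y = 2.7167
Cov(X,Y) = 25.404444
Std(X) = 6.433938, Std(Y) = 5.04956
r = 0.782

0.782


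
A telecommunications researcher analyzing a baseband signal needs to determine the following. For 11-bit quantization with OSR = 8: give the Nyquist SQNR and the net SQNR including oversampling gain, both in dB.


Step 1 — baseline SQNR at Nyquist:
SQNR_base = 6.02*N + 1.76
          = 6.02*11 + 1.76
          = 67.98 dB

Step 2 — oversampling processing gain:
G = 10*log10(OSR) = 10*log10(8) = 9.03 dB

Step 3 — total:
SQNR_total = 67.98 + 9.03 = 77.01 dB

Base SQNR = 67.98 dB; oversampled SQNR = 77.01 dB


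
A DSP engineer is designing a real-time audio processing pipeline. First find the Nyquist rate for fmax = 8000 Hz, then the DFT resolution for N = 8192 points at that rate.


Step 1 — Nyquist sampling rate:
fs = 2 * fmax = 2 * 8000 = 16000 Hz

Step 2 — DFT bin spacing:
df = fs / N = 16000 / 8192 = 1.9531 Hz

1.9531 Hz


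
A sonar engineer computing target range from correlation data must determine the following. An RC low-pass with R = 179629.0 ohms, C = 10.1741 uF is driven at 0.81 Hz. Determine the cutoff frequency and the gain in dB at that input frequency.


Step 1 — cutoff frequency:
fc = 1 / (2*pi*R*C)
C = 10.1741 uF = 1.01741e-05 F
fc = 1 / (2*pi*179629.0*1.01741e-05)
   = 0.0870859 Hz

Step 2 — magnitude at f = 0.81 Hz:
|H(f)| = 1 / sqrt(1 + (f/fc)^2)
f/fc = 0.81 / 0.0870859 = 9.301161
|H| = 1 / sqrt(1 + 86.511596) = 0.1068974
|H|_dB = 20*log10(0.1068974) = -19.42 dB

fc = 0.0870859 Hz; |H(0.81 Hz)| = -19.42 dB


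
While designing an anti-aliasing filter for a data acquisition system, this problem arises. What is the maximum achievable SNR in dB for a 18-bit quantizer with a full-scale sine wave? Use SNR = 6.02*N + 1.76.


Theoretical SNR for a full-scale sinusoid:
SNR = 6.02 * N + 1.76
    = 6.02 * 18 + 1.76
    = 108.36 + 1.76
    = 110.12 dB

110.12 dB


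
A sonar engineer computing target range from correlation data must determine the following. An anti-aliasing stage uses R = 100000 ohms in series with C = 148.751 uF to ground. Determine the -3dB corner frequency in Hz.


Cutoff frequency of a first-order RC filter:
fc = 1 / (2 * pi * R * C)
C = 148.751 uF = 0.000148751 F
fc = 1 / (2 * pi * 100000 * 0.000148751)
   = 1 / 93.463009762827
   = 0.010699 Hz

0.010699 Hz


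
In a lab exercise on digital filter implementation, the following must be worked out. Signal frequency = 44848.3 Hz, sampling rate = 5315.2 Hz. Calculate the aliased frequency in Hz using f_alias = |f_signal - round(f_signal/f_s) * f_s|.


Compute the nearest integer multiple of fs to the signal:
n = round(44848.3 / 5315.2) = 8
f_alias = |44848.3 - 8 * 5315.2|
        = |44848.3 - 42521.6|
        = 2326.7 Hz

2326.7


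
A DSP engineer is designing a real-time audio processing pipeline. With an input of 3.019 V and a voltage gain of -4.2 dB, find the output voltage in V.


Output voltage from dB gain:
V_out = V_in * 10^(gain_dB / 20)
      = 3.019 * 10^(-4.2 / 20)
      = 3.019 * 0.616595
      = 1.8615 V

1.8615 V


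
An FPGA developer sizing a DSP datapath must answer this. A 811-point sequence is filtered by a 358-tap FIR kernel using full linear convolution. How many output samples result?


Linear convolution output length:
L = N + M - 1
  = 811 + 358 - 1
  = 1168 samples

1168


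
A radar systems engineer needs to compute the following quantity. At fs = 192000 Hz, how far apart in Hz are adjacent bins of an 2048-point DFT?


DFT frequency resolution:
df = fs / N
   = 192000 / 2048
   = 93.75 Hz

93.75 Hz


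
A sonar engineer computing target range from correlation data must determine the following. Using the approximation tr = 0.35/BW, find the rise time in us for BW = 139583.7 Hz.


Rise time from bandwidth relationship:
tr = 0.35 / BW
   = 0.35 / 139583.7
   = 2.5074561e-06 s
   = 2.5075 us

2.5075 us


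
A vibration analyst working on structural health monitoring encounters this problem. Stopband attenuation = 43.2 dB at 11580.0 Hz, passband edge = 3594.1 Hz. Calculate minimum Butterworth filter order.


Butterworth filter order formula:
n = log10(10^(A/10) - 1) / (2 * log10(f_stop/f_pass))
10^(43.2/10) - 1 = 20891.9613
f_stop/f_pass = 11580.0 / 3594.1 = 3.2219
n = 4.251 -> ceil = 5

5


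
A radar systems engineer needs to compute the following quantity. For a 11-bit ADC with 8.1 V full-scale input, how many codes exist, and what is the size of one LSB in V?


Step 1 — number of quantization levels:
L = 2^N = 2^11 = 2048

Step 2 — LSB step size:
delta = Vfs / L
      = 8.1 / 2048
      = 0.00395508 V

Levels = 2048; step size = 0.00395508 V


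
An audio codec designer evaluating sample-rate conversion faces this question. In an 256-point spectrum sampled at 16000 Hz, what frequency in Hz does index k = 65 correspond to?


Frequency of DFT bin k:
f_k = k * fs / N
    = 65 * 16000 / 256
    = 1040000 / 256
    = 4062.5 Hz

4062.5 Hz


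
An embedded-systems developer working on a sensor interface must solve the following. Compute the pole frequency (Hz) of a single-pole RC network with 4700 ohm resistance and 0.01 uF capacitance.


Cutoff frequency of a first-order RC filter:
fc = 1 / (2 * pi * R * C)
C = 0.01 uF = 1e-08 F
fc = 1 / (2 * pi * 4700 * 1e-08)
   = 1 / 0.00029530970943744
   = 3386.275385 Hz

3386.275385 Hz


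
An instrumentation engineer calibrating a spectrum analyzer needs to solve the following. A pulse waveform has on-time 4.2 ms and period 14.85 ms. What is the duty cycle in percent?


Duty cycle as a percentage:
DC = (t_on / T) * 100
   = (4.2 / 14.85) * 100
   = 0.282828 * 100
   = 28.28 %

28.28 %


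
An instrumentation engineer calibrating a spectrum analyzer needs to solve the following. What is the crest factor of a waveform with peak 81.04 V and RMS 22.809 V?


Crest factor is the ratio of peak to RMS:
CF = V_peak / V_rms
   = 81.04 / 22.809
   = 3.553

3.553


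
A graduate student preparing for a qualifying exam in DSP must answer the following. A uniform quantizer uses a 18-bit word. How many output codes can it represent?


Number of quantization levels = 2^N
= 2^18
= 262144

262144


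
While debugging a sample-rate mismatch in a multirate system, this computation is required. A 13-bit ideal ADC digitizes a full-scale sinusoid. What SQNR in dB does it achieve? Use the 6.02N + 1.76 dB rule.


Theoretical SNR for a full-scale sinusoid:
SNR = 6.02 * N + 1.76
    = 6.02 * 13 + 1.76
    = 78.26 + 1.76
    = 80.02 dB

80.02 dB


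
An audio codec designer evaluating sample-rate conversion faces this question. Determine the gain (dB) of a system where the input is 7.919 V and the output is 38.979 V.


Voltage gain in dB:
G = 20 * log10(Vout / Vin)
  = 20 * log10(38.979 / 7.919)
  = 20 * log10(4.922212)
  = 20 * 0.69216
  = 13.84 dB

13.84 dB


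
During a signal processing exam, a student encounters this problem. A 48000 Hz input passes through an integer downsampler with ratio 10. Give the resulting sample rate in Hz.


Decimation reduces the sample rate:
fs_out = fs_in / M
       = 48000 / 10
       = 4800.0 Hz

4800.0 Hz


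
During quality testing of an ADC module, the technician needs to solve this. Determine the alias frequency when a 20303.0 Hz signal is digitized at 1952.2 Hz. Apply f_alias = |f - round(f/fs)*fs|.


Compute the nearest integer multiple of fs to the signal:
n = round(20303.0 / 1952.2) = 10
f_alias = |20303.0 - 10 * 1952.2|
        = |20303.0 - 19522.0|
        = 781.0 Hz

781.0


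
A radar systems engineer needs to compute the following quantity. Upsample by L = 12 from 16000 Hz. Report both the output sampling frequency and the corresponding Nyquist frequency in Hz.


Step 1 — output sample rate after interpolation by L:
fs_out = L * fs_in = 12 * 16000 = 192000 Hz

Step 2 — Nyquist frequency of the output stream:
f_Nyq = fs_out / 2 = 192000 / 2 = 96000.0 Hz

fs_out = 192000 Hz; f_Nyquist = 96000.0 Hz


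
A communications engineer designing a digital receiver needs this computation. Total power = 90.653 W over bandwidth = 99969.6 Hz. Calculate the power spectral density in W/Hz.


Power spectral density:
PSD = P / BW
    = 90.653 / 99969.6
    = 0.00090681 W/Hz

0.00090681 W/Hz


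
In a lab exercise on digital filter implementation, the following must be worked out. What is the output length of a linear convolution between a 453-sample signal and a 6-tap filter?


Linear convolution output length:
L = N + M - 1
  = 453 + 6 - 1
  = 458 samples

458


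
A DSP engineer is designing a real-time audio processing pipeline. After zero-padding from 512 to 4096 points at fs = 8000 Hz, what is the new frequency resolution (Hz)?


Frequency resolution after zero-padding:
N_padded = 512 * 8 = 4096
df = fs / N_padded
   = 8000 / 4096
   = 1.9531 Hz

1.9531 Hz


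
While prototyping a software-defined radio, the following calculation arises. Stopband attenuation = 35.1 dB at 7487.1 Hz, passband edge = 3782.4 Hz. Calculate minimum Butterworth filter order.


Butterworth filter order formula:
n = log10(10^(A/10) - 1) / (2 * log10(f_stop/f_pass))
10^(35.1/10) - 1 = 3234.9366
f_stop/f_pass = 7487.1 / 3782.4 = 1.9795
n = 5.9179 -> ceil = 6

6


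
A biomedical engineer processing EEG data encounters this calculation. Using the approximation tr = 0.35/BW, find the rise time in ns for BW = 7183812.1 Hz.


Rise time from bandwidth relationship:
tr = 0.35 / BW
   = 0.35 / 7183812.1
   = 4.87206507e-08 s
   = 48.7207 ns

48.7207 ns


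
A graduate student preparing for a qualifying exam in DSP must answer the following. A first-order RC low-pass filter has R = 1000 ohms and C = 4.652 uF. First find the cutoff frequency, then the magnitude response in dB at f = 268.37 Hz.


Step 1 — cutoff frequency:
fc = 1 / (2*pi*R*C)
C = 4.652 uF = 4.652e-06 F
fc = 1 / (2*pi*1000*4.652e-06)
   = 34.2122 Hz

Step 2 — magnitude at f = 268.37 Hz:
|H(f)| = 1 / sqrt(1 + (f/fc)^2)
f/fc = 268.37 / 34.2122 = 7.844278
|H| = 1 / sqrt(1 + 61.532697) = 0.126458
|H|_dB = 20*log10(0.126458) = -17.96 dB

fc = 34.2122 Hz; |H(268.37 Hz)| = -17.96 dB


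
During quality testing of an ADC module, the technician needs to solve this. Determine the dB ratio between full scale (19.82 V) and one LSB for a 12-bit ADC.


Dynamic range from full-scale to LSB:
V_min = V_max / 2^bits = 19.82 / 2^12
DR = 20 * log10(V_max / V_min)
   = 20 * log10(2^12)
   = 20 * 12 * log10(2)
   = 72.25 dB

72.25 dB


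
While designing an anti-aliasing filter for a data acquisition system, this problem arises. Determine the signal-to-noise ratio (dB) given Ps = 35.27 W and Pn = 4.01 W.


SNR in decibels:
SNR = 10 * log10(Ps / Pn)
    = 10 * log10(35.27 / 4.01)
    = 10 * log10(8.7955)
    = 10 * 0.9443
    = 9.44 dB

9.44 dB


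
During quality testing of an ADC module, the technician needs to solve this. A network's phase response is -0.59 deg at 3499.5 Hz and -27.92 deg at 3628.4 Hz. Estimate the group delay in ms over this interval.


Group delay from phase difference:
tau = -d(phi)/d(omega)
d(phi) = -27.33 deg = -0.476998 rad
d(omega) = 2*pi*(3628.4 - 3499.5) = 809.9026 rad/s
tau = -(-0.476998) / 809.9026
    = 0.589 ms

0.589 ms


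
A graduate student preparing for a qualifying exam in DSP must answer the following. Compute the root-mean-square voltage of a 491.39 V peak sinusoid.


RMS voltage for a sinusoidal waveform:
V_rms = V_peak / sqrt(2)
      = 491.39 / 1.414214
      = 347.465 V

347.465 V


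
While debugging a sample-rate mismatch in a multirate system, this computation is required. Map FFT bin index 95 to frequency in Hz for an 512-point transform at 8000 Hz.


Frequency of DFT bin k:
f_k = k * fs / N
    = 95 * 8000 / 512
    = 760000 / 512
    = 1484.375 Hz

1484.375 Hz


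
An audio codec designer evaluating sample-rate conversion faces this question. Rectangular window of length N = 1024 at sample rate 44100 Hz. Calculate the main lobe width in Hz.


Main lobe width for a rectangular window:
Width = 2 * fs / N
      = 2 * 44100 / 1024
      = 88200 / 1024
      = 86.133 Hz

86.133 Hz


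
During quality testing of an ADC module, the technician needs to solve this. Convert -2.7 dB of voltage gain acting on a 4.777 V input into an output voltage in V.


Output voltage from dB gain:
V_out = V_in * 10^(gain_dB / 20)
      = 4.777 * 10^(-2.7 / 20)
      = 4.777 * 0.732825
      = 3.5007 V

3.5007 V


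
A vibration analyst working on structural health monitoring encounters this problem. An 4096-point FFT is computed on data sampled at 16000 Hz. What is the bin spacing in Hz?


DFT frequency resolution:
df = fs / N
   = 16000 / 4096
   = 3.9062 Hz

3.9062 Hz


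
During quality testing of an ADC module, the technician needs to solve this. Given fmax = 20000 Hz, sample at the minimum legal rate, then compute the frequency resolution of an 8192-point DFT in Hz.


Step 1 — Nyquist sampling rate:
fs = 2 * fmax = 2 * 20000 = 40000 Hz

Step 2 — DFT bin spacing:
df = fs / N = 40000 / 8192 = 4.8828 Hz

4.8828 Hz


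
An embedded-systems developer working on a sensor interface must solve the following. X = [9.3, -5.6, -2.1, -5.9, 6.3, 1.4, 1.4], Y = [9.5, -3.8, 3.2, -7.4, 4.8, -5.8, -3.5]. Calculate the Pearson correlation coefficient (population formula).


Pearson correlation coefficient (population):
r = cov(X,Y) / (std(X) * std(Y))
Mean X = 0.6857, Mean Y = -0.4286
Cov(X,Y) = 23.692449
Std(X) = 5.310213, Std(Y) = 5.822791
r = 0.7662

0.7662


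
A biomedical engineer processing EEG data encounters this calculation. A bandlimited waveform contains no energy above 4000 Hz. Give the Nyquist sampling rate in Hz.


The Nyquist rate is twice the maximum frequency component.
fs_min = 2 * fmax
      = 2 * 4000
      = 8000 Hz

8000


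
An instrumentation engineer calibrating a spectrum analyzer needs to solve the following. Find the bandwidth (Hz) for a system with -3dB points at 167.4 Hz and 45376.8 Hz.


Bandwidth is the difference of -3dB frequencies:
BW = f_high - f_low
   = 45376.8 - 167.4
   = 45209.4 Hz

45209.4 Hz


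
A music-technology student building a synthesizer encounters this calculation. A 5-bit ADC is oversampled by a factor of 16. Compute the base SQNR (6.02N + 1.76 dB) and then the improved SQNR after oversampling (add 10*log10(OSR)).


Step 1 — baseline SQNR at Nyquist:
SQNR_base = 6.02*N + 1.76
          = 6.02*5 + 1.76
          = 31.86 dB

Step 2 — oversampling processing gain:
G = 10*log10(OSR) = 10*log10(16) = 12.04 dB

Step 3 — total:
SQNR_total = 31.86 + 12.04 = 43.9 dB

Base SQNR = 31.86 dB; oversampled SQNR = 43.9 dB


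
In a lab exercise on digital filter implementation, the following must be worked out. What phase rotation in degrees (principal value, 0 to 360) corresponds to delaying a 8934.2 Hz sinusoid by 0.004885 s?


Phase shift from frequency and time delay:
phi = 360 * f * t_delay
    = 360 * 8934.2 * 0.004885
    = 15711.68 degrees
    mod 360 = 231.68 degrees

231.68 degrees


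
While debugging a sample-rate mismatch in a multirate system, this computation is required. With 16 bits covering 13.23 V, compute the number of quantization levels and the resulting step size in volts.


Step 1 — number of quantization levels:
L = 2^N = 2^16 = 65536

Step 2 — LSB step size:
delta = Vfs / L
      = 13.23 / 65536
      = 0.00020187 V

Levels = 65536; step size = 0.00020187 V


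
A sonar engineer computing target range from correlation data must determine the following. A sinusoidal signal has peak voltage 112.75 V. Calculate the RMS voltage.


RMS voltage for a sinusoidal waveform:
V_rms = V_peak / sqrt(2)
      = 112.75 / 1.414214
      = 79.726 V

79.726 V


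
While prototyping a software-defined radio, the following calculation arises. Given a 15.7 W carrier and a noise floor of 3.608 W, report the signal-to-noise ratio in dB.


SNR in decibels:
SNR = 10 * log10(Ps / Pn)
    = 10 * log10(15.7 / 3.608)
    = 10 * log10(4.3514)
    = 10 * 0.6386
    = 6.39 dB

6.39 dB


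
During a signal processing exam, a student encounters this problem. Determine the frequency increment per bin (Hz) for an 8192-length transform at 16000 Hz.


DFT frequency resolution:
df = fs / N
   = 16000 / 8192
   = 1.9531 Hz

1.9531 Hz


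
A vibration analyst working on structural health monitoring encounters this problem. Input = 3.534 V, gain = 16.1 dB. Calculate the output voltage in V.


Output voltage from dB gain:
V_out = V_in * 10^(gain_dB / 20)
      = 3.534 * 10^(16.1 / 20)
      = 3.534 * 6.382635
      = 22.5562 V

22.5562 V


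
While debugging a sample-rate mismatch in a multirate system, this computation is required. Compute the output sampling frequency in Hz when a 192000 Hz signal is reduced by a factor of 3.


Decimation reduces the sample rate:
fs_out = fs_in / M
       = 192000 / 3
       = 64000.0 Hz

64000.0 Hz


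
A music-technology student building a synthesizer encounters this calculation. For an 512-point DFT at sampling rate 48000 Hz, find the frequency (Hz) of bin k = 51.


Frequency of DFT bin k:
f_k = k * fs / N
    = 51 * 48000 / 512
    = 2448000 / 512
    = 4781.25 Hz

4781.25 Hz


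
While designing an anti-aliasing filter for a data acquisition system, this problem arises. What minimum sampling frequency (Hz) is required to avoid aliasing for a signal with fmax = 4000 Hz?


The Nyquist rate is twice the maximum frequency component.
fs_min = 2 * fmax
      = 2 * 4000
      = 8000 Hz

8000


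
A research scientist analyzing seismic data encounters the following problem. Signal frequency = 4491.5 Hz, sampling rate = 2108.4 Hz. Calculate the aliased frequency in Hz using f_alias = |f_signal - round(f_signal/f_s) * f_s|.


Compute the nearest integer multiple of fs to the signal:
n = round(4491.5 / 2108.4) = 2
f_alias = |4491.5 - 2 * 2108.4|
        = |4491.5 - 4216.8|
        = 274.7 Hz

274.7


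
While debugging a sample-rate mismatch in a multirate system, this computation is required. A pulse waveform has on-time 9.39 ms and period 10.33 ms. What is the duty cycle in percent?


Duty cycle as a percentage:
DC = (t_on / T) * 100
   = (9.39 / 10.33) * 100
   = 0.909003 * 100
   = 90.9 %

90.9 %


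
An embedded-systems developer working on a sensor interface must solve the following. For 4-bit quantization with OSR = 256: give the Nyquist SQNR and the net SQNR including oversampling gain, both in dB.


Step 1 — baseline SQNR at Nyquist:
SQNR_base = 6.02*N + 1.76
          = 6.02*4 + 1.76
          = 25.84 dB

Step 2 — oversampling processing gain:
G = 10*log10(OSR) = 10*log10(256) = 24.08 dB

Step 3 — total:
SQNR_total = 25.84 + 24.08 = 49.92 dB

Base SQNR = 25.84 dB; oversampled SQNR = 49.92 dB


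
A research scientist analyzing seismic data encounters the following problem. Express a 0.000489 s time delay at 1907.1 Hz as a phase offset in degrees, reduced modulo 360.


Phase shift from frequency and time delay:
phi = 360 * f * t_delay
    = 360 * 1907.1 * 0.000489
    = 335.73 degrees
    mod 360 = 335.73 degrees

335.73 degrees


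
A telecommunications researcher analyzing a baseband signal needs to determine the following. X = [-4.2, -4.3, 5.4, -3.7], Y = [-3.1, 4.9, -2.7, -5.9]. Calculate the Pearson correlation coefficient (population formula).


Pearson correlation coefficient (population):
r = cov(X,Y) / (std(X) * std(Y))
Mean X = -1.7, Mean Y = -1.7
Cov(X,Y) = -3.09
Std(X) = 4.105484, Std(Y) = 4.004997
r = -0.1879

-0.1879


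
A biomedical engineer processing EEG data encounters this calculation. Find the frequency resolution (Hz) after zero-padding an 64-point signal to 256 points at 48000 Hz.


Frequency resolution after zero-padding:
N_padded = 64 * 4 = 256
df = fs / N_padded
   = 48000 / 256
   = 187.5 Hz

187.5 Hz


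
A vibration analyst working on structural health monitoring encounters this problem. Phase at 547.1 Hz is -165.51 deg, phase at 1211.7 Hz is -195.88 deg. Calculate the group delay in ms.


Group delay from phase difference:
tau = -d(phi)/d(omega)
d(phi) = -30.37 deg = -0.530056 rad
d(omega) = 2*pi*(1211.7 - 547.1) = 4175.805 rad/s
tau = -(-0.530056) / 4175.805
    = 0.1269 ms

0.1269 ms


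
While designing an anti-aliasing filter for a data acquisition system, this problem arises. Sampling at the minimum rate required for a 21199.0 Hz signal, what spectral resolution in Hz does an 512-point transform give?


Step 1 — Nyquist sampling rate:
fs = 2 * fmax = 2 * 21199.0 = 42398.0 Hz

Step 2 — DFT bin spacing:
df = fs / N = 42398.0 / 512 = 82.8086 Hz

82.8086 Hz


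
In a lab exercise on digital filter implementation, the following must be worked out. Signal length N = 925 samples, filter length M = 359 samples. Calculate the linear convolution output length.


Linear convolution output length:
L = N + M - 1
  = 925 + 359 - 1
  = 1283 samples

1283


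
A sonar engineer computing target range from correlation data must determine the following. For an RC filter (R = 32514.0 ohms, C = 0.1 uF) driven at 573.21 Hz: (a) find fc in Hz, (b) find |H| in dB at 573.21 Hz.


Step 1 — cutoff frequency:
fc = 1 / (2*pi*R*C)
C = 0.1 uF = 1e-07 F
fc = 1 / (2*pi*32514.0*1e-07)
   = 48.9497 Hz

Step 2 — magnitude at f = 573.21 Hz:
|H(f)| = 1 / sqrt(1 + (f/fc)^2)
f/fc = 573.21 / 48.9497 = 11.710184
|H| = 1 / sqrt(1 + 137.128409) = 0.0850861
|H|_dB = 20*log10(0.0850861) = -21.4 dB

fc = 48.9497 Hz; |H(573.21 Hz)| = -21.4 dB


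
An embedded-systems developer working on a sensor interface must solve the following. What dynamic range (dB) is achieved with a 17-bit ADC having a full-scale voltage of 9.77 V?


Dynamic range from full-scale to LSB:
V_min = V_max / 2^bits = 9.77 / 2^17
DR = 20 * log10(V_max / V_min)
   = 20 * log10(2^17)
   = 20 * 17 * log10(2)
   = 102.35 dB

102.35 dB


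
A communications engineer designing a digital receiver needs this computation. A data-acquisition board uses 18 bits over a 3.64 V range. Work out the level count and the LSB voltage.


Step 1 — number of quantization levels:
L = 2^N = 2^18 = 262144

Step 2 — LSB step size:
delta = Vfs / L
      = 3.64 / 262144
      = 1.389e-05 V

Levels = 262144; step size = 1.389e-05 V


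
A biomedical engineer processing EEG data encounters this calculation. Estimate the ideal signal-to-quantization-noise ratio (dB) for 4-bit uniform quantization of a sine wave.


Theoretical SNR for a full-scale sinusoid:
SNR = 6.02 * N + 1.76
    = 6.02 * 4 + 1.76
    = 24.08 + 1.76
    = 25.84 dB

25.84 dB


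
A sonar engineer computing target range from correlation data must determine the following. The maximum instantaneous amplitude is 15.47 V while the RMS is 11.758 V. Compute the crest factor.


Crest factor is the ratio of peak to RMS:
CF = V_peak / V_rms
   = 15.47 / 11.758
   = 1.3157

1.3157


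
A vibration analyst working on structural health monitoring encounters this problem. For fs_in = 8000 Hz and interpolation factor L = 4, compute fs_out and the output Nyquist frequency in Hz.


Step 1 — output sample rate after interpolation by L:
fs_out = L * fs_in = 4 * 8000 = 32000 Hz

Step 2 — Nyquist frequency of the output stream:
f_Nyq = fs_out / 2 = 32000 / 2 = 16000.0 Hz

fs_out = 32000 Hz; f_Nyquist = 16000.0 Hz


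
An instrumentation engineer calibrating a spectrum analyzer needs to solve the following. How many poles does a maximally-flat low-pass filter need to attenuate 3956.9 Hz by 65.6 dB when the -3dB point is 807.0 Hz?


Butterworth filter order formula:
n = log10(10^(A/10) - 1) / (2 * log10(f_stop/f_pass))
10^(65.6/10) - 1 = 3630779.5477
f_stop/f_pass = 3956.9 / 807.0 = 4.9032
n = 4.7503 -> ceil = 5

5


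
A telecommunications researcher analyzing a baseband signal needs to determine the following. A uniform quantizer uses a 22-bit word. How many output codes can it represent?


Number of quantization levels = 2^N
= 2^22
= 4194304

4194304


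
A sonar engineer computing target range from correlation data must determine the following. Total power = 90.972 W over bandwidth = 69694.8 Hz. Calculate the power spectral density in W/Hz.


Power spectral density:
PSD = P / BW
    = 90.972 / 69694.8
    = 0.00130529 W/Hz

0.00130529 W/Hz


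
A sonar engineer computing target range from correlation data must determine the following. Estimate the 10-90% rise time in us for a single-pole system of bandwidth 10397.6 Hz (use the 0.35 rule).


Rise time from bandwidth relationship:
tr = 0.35 / BW
   = 0.35 / 10397.6
   = 3.366161422e-05 s
   = 33.6616 us

33.6616 us


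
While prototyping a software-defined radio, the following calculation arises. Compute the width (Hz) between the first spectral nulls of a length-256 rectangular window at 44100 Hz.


Main lobe width for a rectangular window:
Width = 2 * fs / N
      = 2 * 44100 / 256
      = 88200 / 256
      = 344.531 Hz

344.531 Hz


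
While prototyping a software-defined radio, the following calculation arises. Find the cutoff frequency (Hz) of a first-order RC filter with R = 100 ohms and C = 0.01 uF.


Cutoff frequency of a first-order RC filter:
fc = 1 / (2 * pi * R * C)
C = 0.01 uF = 1e-08 F
fc = 1 / (2 * pi * 100 * 1e-08)
   = 1 / 6.2831853071796e-06
   = 159154.943092 Hz

159154.943092 Hz


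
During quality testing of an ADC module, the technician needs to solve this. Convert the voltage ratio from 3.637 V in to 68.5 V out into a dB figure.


Voltage gain in dB:
G = 20 * log10(Vout / Vin)
  = 20 * log10(68.5 / 3.637)
  = 20 * log10(18.834204)
  = 20 * 1.274947
  = 25.5 dB

25.5 dB


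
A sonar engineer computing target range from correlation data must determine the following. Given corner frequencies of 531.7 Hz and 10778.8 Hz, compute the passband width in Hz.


Bandwidth is the difference of -3dB frequencies:
BW = f_high - f_low
   = 10778.8 - 531.7
   = 10247.1 Hz

10247.1 Hz


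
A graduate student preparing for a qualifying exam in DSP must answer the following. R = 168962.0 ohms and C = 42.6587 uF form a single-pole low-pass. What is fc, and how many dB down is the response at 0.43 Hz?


Step 1 — cutoff frequency:
fc = 1 / (2*pi*R*C)
C = 42.6587 uF = 4.26587e-05 F
fc = 1 / (2*pi*168962.0*4.26587e-05)
   = 0.0220812 Hz

Step 2 — magnitude at f = 0.43 Hz:
|H(f)| = 1 / sqrt(1 + (f/fc)^2)
f/fc = 0.43 / 0.0220812 = 19.473579
|H| = 1 / sqrt(1 + 379.220279) = 0.0512841
|H|_dB = 20*log10(0.0512841) = -25.8 dB

fc = 0.0220812 Hz; |H(0.43 Hz)| = -25.8 dB


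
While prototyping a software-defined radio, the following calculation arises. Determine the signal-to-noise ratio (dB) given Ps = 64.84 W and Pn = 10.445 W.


SNR in decibels:
SNR = 10 * log10(Ps / Pn)
    = 10 * log10(64.84 / 10.445)
    = 10 * log10(6.2078)
    = 10 * 0.7929
    = 7.93 dB

7.93 dB


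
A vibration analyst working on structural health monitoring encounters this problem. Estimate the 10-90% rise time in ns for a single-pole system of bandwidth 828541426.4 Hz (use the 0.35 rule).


Rise time from bandwidth relationship:
tr = 0.35 / BW
   = 0.35 / 828541426.4
   = 4.224290891e-10 s
   = 0.4224 ns

0.4224 ns


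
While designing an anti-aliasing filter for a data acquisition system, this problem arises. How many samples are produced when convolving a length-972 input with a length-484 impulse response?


Linear convolution output length:
L = N + M - 1
  = 972 + 484 - 1
  = 1455 samples

1455


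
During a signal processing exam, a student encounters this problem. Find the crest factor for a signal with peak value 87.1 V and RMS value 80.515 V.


Crest factor is the ratio of peak to RMS:
CF = V_peak / V_rms
   = 87.1 / 80.515
   = 1.0818

1.0818


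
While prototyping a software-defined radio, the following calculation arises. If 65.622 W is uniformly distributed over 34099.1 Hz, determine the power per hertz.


Power spectral density:
PSD = P / BW
    = 65.622 / 34099.1
    = 0.00192445 W/Hz

0.00192445 W/Hz


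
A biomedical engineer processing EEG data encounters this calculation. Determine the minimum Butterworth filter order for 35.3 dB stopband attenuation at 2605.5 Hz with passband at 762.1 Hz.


Butterworth filter order formula:
n = log10(10^(A/10) - 1) / (2 * log10(f_stop/f_pass))
10^(35.3/10) - 1 = 3387.4416
f_stop/f_pass = 2605.5 / 762.1 = 3.4188
n = 3.3059 -> ceil = 4

4


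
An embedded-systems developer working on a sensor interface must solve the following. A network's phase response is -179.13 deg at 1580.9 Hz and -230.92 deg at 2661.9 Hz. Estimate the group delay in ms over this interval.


Group delay from phase difference:
tau = -d(phi)/d(omega)
d(phi) = -51.79 deg = -0.903906 rad
d(omega) = 2*pi*(2661.9 - 1580.9) = 6792.1233 rad/s
tau = -(-0.903906) / 6792.1233
    = 0.1331 ms

0.1331 ms


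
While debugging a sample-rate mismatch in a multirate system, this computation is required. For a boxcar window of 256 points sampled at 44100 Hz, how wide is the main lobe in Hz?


Main lobe width for a rectangular window:
Width = 2 * fs / N
      = 2 * 44100 / 256
      = 88200 / 256
      = 344.531 Hz

344.531 Hz


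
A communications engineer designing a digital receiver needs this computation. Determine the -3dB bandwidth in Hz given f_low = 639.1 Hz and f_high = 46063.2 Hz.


Bandwidth is the difference of -3dB frequencies:
BW = f_high - f_low
   = 46063.2 - 639.1
   = 45424.1 Hz

45424.1 Hz


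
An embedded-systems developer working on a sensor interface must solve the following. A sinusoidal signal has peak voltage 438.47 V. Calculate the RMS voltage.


RMS voltage for a sinusoidal waveform:
V_rms = V_peak / sqrt(2)
      = 438.47 / 1.414214
      = 310.045 V

310.045 V


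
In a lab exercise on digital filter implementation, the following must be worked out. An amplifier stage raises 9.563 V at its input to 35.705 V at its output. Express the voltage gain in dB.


Voltage gain in dB:
G = 20 * log10(Vout / Vin)
  = 20 * log10(35.705 / 9.563)
  = 20 * log10(3.733661)
  = 20 * 0.572135
  = 11.44 dB

11.44 dB


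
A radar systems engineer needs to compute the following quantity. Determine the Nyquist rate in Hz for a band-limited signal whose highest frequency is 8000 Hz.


The Nyquist rate is twice the maximum frequency component.
fs_min = 2 * fmax
      = 2 * 8000
      = 16000 Hz

16000


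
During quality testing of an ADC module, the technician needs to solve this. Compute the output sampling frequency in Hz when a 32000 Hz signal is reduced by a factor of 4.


Decimation reduces the sample rate:
fs_out = fs_in / M
       = 32000 / 4
       = 8000.0 Hz

8000.0 Hz


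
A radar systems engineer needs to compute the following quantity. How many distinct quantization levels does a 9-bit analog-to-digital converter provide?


Number of quantization levels = 2^N
= 2^9
= 512

512


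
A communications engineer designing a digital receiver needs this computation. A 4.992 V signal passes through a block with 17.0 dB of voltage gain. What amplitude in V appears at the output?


Output voltage from dB gain:
V_out = V_in * 10^(gain_dB / 20)
      = 4.992 * 10^(17.0 / 20)
      = 4.992 * 7.079458
      = 35.3407 V

35.3407 V


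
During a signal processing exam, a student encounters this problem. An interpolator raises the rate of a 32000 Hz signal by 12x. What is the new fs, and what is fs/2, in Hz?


Step 1 — output sample rate after interpolation by L:
fs_out = L * fs_in = 12 * 32000 = 384000 Hz

Step 2 — Nyquist frequency of the output stream:
f_Nyq = fs_out / 2 = 384000 / 2 = 192000.0 Hz

fs_out = 384000 Hz; f_Nyquist = 192000.0 Hz


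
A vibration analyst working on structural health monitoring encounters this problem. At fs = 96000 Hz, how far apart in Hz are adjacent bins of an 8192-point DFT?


DFT frequency resolution:
df = fs / N
   = 96000 / 8192
   = 11.7188 Hz

11.7188 Hz


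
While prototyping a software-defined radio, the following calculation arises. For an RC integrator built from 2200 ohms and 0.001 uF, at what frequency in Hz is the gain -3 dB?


Cutoff frequency of a first-order RC filter:
fc = 1 / (2 * pi * R * C)
C = 0.001 uF = 1e-09 F
fc = 1 / (2 * pi * 2200 * 1e-09)
   = 1 / 1.3823007675795e-05
   = 72343.155951 Hz

72343.155951 Hz


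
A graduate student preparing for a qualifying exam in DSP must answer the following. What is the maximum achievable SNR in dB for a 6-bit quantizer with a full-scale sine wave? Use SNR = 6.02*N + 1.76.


Theoretical SNR for a full-scale sinusoid:
SNR = 6.02 * N + 1.76
    = 6.02 * 6 + 1.76
    = 36.12 + 1.76
    = 37.88 dB

37.88 dB
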